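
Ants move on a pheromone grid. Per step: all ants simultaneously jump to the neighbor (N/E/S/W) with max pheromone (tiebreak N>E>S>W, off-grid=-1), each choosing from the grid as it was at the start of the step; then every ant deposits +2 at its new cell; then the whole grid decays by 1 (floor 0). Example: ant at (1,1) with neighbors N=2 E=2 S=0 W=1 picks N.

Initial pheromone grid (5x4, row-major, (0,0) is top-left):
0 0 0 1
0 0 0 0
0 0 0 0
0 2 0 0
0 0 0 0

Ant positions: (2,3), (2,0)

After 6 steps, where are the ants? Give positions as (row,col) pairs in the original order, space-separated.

Step 1: ant0:(2,3)->N->(1,3) | ant1:(2,0)->N->(1,0)
  grid max=1 at (1,0)
Step 2: ant0:(1,3)->N->(0,3) | ant1:(1,0)->N->(0,0)
  grid max=1 at (0,0)
Step 3: ant0:(0,3)->S->(1,3) | ant1:(0,0)->E->(0,1)
  grid max=1 at (0,1)
Step 4: ant0:(1,3)->N->(0,3) | ant1:(0,1)->E->(0,2)
  grid max=1 at (0,2)
Step 5: ant0:(0,3)->W->(0,2) | ant1:(0,2)->E->(0,3)
  grid max=2 at (0,2)
Step 6: ant0:(0,2)->E->(0,3) | ant1:(0,3)->W->(0,2)
  grid max=3 at (0,2)

(0,3) (0,2)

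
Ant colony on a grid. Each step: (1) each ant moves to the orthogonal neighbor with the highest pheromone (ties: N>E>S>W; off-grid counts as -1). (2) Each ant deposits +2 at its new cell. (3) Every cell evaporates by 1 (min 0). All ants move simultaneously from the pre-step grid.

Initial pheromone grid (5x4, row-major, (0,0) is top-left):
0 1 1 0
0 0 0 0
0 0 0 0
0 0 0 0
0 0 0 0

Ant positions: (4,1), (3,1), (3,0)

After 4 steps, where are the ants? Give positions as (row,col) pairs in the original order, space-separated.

Step 1: ant0:(4,1)->N->(3,1) | ant1:(3,1)->N->(2,1) | ant2:(3,0)->N->(2,0)
  grid max=1 at (2,0)
Step 2: ant0:(3,1)->N->(2,1) | ant1:(2,1)->S->(3,1) | ant2:(2,0)->E->(2,1)
  grid max=4 at (2,1)
Step 3: ant0:(2,1)->S->(3,1) | ant1:(3,1)->N->(2,1) | ant2:(2,1)->S->(3,1)
  grid max=5 at (2,1)
Step 4: ant0:(3,1)->N->(2,1) | ant1:(2,1)->S->(3,1) | ant2:(3,1)->N->(2,1)
  grid max=8 at (2,1)

(2,1) (3,1) (2,1)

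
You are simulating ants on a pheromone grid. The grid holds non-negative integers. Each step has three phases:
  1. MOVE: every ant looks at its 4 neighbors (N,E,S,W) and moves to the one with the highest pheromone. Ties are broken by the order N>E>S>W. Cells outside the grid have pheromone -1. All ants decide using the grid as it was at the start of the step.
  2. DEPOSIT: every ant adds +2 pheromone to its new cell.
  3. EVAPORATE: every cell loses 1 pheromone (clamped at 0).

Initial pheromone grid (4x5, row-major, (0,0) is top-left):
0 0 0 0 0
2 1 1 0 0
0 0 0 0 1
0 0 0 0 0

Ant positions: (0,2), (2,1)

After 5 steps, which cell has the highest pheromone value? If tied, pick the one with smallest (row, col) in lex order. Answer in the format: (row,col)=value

Step 1: ant0:(0,2)->S->(1,2) | ant1:(2,1)->N->(1,1)
  grid max=2 at (1,1)
Step 2: ant0:(1,2)->W->(1,1) | ant1:(1,1)->E->(1,2)
  grid max=3 at (1,1)
Step 3: ant0:(1,1)->E->(1,2) | ant1:(1,2)->W->(1,1)
  grid max=4 at (1,1)
Step 4: ant0:(1,2)->W->(1,1) | ant1:(1,1)->E->(1,2)
  grid max=5 at (1,1)
Step 5: ant0:(1,1)->E->(1,2) | ant1:(1,2)->W->(1,1)
  grid max=6 at (1,1)
Final grid:
  0 0 0 0 0
  0 6 6 0 0
  0 0 0 0 0
  0 0 0 0 0
Max pheromone 6 at (1,1)

Answer: (1,1)=6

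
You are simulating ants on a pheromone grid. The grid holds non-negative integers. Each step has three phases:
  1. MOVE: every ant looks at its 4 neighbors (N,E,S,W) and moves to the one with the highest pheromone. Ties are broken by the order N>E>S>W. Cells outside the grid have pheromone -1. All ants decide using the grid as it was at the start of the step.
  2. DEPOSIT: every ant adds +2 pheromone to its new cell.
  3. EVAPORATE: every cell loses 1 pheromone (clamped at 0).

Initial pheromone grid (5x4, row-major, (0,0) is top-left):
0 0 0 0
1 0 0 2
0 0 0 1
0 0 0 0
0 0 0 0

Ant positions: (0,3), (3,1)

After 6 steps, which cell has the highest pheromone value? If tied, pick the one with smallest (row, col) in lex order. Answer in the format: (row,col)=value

Step 1: ant0:(0,3)->S->(1,3) | ant1:(3,1)->N->(2,1)
  grid max=3 at (1,3)
Step 2: ant0:(1,3)->N->(0,3) | ant1:(2,1)->N->(1,1)
  grid max=2 at (1,3)
Step 3: ant0:(0,3)->S->(1,3) | ant1:(1,1)->N->(0,1)
  grid max=3 at (1,3)
Step 4: ant0:(1,3)->N->(0,3) | ant1:(0,1)->E->(0,2)
  grid max=2 at (1,3)
Step 5: ant0:(0,3)->S->(1,3) | ant1:(0,2)->E->(0,3)
  grid max=3 at (1,3)
Step 6: ant0:(1,3)->N->(0,3) | ant1:(0,3)->S->(1,3)
  grid max=4 at (1,3)
Final grid:
  0 0 0 3
  0 0 0 4
  0 0 0 0
  0 0 0 0
  0 0 0 0
Max pheromone 4 at (1,3)

Answer: (1,3)=4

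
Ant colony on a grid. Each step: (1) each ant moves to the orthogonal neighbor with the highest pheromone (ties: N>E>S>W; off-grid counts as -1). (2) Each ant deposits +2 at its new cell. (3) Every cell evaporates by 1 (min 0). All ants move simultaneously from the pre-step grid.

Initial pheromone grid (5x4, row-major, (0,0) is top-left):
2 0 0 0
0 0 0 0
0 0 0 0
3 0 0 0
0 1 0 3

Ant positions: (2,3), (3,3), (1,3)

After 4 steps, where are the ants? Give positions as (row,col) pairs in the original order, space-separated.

Step 1: ant0:(2,3)->N->(1,3) | ant1:(3,3)->S->(4,3) | ant2:(1,3)->N->(0,3)
  grid max=4 at (4,3)
Step 2: ant0:(1,3)->N->(0,3) | ant1:(4,3)->N->(3,3) | ant2:(0,3)->S->(1,3)
  grid max=3 at (4,3)
Step 3: ant0:(0,3)->S->(1,3) | ant1:(3,3)->S->(4,3) | ant2:(1,3)->N->(0,3)
  grid max=4 at (4,3)
Step 4: ant0:(1,3)->N->(0,3) | ant1:(4,3)->N->(3,3) | ant2:(0,3)->S->(1,3)
  grid max=4 at (0,3)

(0,3) (3,3) (1,3)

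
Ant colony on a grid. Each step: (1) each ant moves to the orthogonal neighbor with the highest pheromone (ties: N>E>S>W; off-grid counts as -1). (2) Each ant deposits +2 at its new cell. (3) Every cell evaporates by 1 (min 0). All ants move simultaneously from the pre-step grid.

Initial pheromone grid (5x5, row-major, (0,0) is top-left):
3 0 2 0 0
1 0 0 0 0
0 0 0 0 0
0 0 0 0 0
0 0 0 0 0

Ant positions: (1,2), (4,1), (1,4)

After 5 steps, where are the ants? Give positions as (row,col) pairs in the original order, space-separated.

Step 1: ant0:(1,2)->N->(0,2) | ant1:(4,1)->N->(3,1) | ant2:(1,4)->N->(0,4)
  grid max=3 at (0,2)
Step 2: ant0:(0,2)->E->(0,3) | ant1:(3,1)->N->(2,1) | ant2:(0,4)->S->(1,4)
  grid max=2 at (0,2)
Step 3: ant0:(0,3)->W->(0,2) | ant1:(2,1)->N->(1,1) | ant2:(1,4)->N->(0,4)
  grid max=3 at (0,2)
Step 4: ant0:(0,2)->E->(0,3) | ant1:(1,1)->N->(0,1) | ant2:(0,4)->S->(1,4)
  grid max=2 at (0,2)
Step 5: ant0:(0,3)->W->(0,2) | ant1:(0,1)->E->(0,2) | ant2:(1,4)->N->(0,4)
  grid max=5 at (0,2)

(0,2) (0,2) (0,4)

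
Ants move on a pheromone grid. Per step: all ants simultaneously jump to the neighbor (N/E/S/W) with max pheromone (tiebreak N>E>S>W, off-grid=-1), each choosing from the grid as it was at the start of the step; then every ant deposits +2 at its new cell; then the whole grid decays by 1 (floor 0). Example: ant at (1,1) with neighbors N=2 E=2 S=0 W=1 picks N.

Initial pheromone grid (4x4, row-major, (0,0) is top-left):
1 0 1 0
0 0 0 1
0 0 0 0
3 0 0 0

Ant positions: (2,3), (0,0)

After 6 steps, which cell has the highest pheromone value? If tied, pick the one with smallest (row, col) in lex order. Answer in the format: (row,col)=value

Answer: (0,3)=5

Derivation:
Step 1: ant0:(2,3)->N->(1,3) | ant1:(0,0)->E->(0,1)
  grid max=2 at (1,3)
Step 2: ant0:(1,3)->N->(0,3) | ant1:(0,1)->E->(0,2)
  grid max=1 at (0,2)
Step 3: ant0:(0,3)->S->(1,3) | ant1:(0,2)->E->(0,3)
  grid max=2 at (0,3)
Step 4: ant0:(1,3)->N->(0,3) | ant1:(0,3)->S->(1,3)
  grid max=3 at (0,3)
Step 5: ant0:(0,3)->S->(1,3) | ant1:(1,3)->N->(0,3)
  grid max=4 at (0,3)
Step 6: ant0:(1,3)->N->(0,3) | ant1:(0,3)->S->(1,3)
  grid max=5 at (0,3)
Final grid:
  0 0 0 5
  0 0 0 5
  0 0 0 0
  0 0 0 0
Max pheromone 5 at (0,3)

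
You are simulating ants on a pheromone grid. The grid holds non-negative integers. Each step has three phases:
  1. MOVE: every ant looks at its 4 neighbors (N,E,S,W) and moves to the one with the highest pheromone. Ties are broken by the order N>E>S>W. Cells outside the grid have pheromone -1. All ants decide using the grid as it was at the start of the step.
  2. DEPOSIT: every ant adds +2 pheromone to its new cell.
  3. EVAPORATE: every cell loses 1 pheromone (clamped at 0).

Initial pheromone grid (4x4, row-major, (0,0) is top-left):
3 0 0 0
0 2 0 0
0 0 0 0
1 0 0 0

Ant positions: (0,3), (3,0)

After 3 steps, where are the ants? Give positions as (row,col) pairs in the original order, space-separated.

Step 1: ant0:(0,3)->S->(1,3) | ant1:(3,0)->N->(2,0)
  grid max=2 at (0,0)
Step 2: ant0:(1,3)->N->(0,3) | ant1:(2,0)->N->(1,0)
  grid max=1 at (0,0)
Step 3: ant0:(0,3)->S->(1,3) | ant1:(1,0)->N->(0,0)
  grid max=2 at (0,0)

(1,3) (0,0)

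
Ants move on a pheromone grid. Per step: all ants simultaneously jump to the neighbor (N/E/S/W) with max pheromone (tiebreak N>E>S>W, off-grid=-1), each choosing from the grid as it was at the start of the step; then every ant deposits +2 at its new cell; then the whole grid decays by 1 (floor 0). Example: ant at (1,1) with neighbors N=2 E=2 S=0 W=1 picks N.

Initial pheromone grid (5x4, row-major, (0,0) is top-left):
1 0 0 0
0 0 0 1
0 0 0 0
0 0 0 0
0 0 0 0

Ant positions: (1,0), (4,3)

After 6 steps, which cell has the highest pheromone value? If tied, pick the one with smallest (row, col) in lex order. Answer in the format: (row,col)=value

Step 1: ant0:(1,0)->N->(0,0) | ant1:(4,3)->N->(3,3)
  grid max=2 at (0,0)
Step 2: ant0:(0,0)->E->(0,1) | ant1:(3,3)->N->(2,3)
  grid max=1 at (0,0)
Step 3: ant0:(0,1)->W->(0,0) | ant1:(2,3)->N->(1,3)
  grid max=2 at (0,0)
Step 4: ant0:(0,0)->E->(0,1) | ant1:(1,3)->N->(0,3)
  grid max=1 at (0,0)
Step 5: ant0:(0,1)->W->(0,0) | ant1:(0,3)->S->(1,3)
  grid max=2 at (0,0)
Step 6: ant0:(0,0)->E->(0,1) | ant1:(1,3)->N->(0,3)
  grid max=1 at (0,0)
Final grid:
  1 1 0 1
  0 0 0 0
  0 0 0 0
  0 0 0 0
  0 0 0 0
Max pheromone 1 at (0,0)

Answer: (0,0)=1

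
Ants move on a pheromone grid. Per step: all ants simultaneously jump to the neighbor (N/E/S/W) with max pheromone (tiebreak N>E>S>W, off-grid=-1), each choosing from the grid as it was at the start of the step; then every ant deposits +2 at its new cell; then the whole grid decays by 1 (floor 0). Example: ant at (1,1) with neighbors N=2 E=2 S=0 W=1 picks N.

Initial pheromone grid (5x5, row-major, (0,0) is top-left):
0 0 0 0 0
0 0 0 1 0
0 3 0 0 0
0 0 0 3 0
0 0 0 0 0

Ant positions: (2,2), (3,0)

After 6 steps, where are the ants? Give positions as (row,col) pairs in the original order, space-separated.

Step 1: ant0:(2,2)->W->(2,1) | ant1:(3,0)->N->(2,0)
  grid max=4 at (2,1)
Step 2: ant0:(2,1)->W->(2,0) | ant1:(2,0)->E->(2,1)
  grid max=5 at (2,1)
Step 3: ant0:(2,0)->E->(2,1) | ant1:(2,1)->W->(2,0)
  grid max=6 at (2,1)
Step 4: ant0:(2,1)->W->(2,0) | ant1:(2,0)->E->(2,1)
  grid max=7 at (2,1)
Step 5: ant0:(2,0)->E->(2,1) | ant1:(2,1)->W->(2,0)
  grid max=8 at (2,1)
Step 6: ant0:(2,1)->W->(2,0) | ant1:(2,0)->E->(2,1)
  grid max=9 at (2,1)

(2,0) (2,1)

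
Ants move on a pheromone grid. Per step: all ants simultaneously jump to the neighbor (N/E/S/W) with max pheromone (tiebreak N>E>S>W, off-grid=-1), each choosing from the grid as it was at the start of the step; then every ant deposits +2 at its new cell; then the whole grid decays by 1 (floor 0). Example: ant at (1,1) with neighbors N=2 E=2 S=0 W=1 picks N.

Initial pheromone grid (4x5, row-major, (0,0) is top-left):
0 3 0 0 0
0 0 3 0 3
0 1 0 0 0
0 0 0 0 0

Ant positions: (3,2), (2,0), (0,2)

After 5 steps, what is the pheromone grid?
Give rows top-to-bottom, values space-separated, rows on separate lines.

After step 1: ants at (2,2),(2,1),(1,2)
  0 2 0 0 0
  0 0 4 0 2
  0 2 1 0 0
  0 0 0 0 0
After step 2: ants at (1,2),(2,2),(2,2)
  0 1 0 0 0
  0 0 5 0 1
  0 1 4 0 0
  0 0 0 0 0
After step 3: ants at (2,2),(1,2),(1,2)
  0 0 0 0 0
  0 0 8 0 0
  0 0 5 0 0
  0 0 0 0 0
After step 4: ants at (1,2),(2,2),(2,2)
  0 0 0 0 0
  0 0 9 0 0
  0 0 8 0 0
  0 0 0 0 0
After step 5: ants at (2,2),(1,2),(1,2)
  0 0 0 0 0
  0 0 12 0 0
  0 0 9 0 0
  0 0 0 0 0

0 0 0 0 0
0 0 12 0 0
0 0 9 0 0
0 0 0 0 0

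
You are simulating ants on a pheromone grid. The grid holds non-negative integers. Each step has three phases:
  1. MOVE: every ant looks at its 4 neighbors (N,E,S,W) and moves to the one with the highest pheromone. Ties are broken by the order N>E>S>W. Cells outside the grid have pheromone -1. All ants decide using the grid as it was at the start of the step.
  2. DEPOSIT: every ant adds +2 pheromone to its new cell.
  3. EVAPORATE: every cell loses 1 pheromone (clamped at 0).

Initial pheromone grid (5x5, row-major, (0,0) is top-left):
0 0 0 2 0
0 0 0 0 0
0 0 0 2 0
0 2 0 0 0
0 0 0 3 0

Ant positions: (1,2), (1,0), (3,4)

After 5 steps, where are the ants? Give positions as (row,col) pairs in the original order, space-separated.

Step 1: ant0:(1,2)->N->(0,2) | ant1:(1,0)->N->(0,0) | ant2:(3,4)->N->(2,4)
  grid max=2 at (4,3)
Step 2: ant0:(0,2)->E->(0,3) | ant1:(0,0)->E->(0,1) | ant2:(2,4)->W->(2,3)
  grid max=2 at (0,3)
Step 3: ant0:(0,3)->E->(0,4) | ant1:(0,1)->E->(0,2) | ant2:(2,3)->N->(1,3)
  grid max=1 at (0,2)
Step 4: ant0:(0,4)->W->(0,3) | ant1:(0,2)->E->(0,3) | ant2:(1,3)->N->(0,3)
  grid max=6 at (0,3)
Step 5: ant0:(0,3)->E->(0,4) | ant1:(0,3)->E->(0,4) | ant2:(0,3)->E->(0,4)
  grid max=5 at (0,3)

(0,4) (0,4) (0,4)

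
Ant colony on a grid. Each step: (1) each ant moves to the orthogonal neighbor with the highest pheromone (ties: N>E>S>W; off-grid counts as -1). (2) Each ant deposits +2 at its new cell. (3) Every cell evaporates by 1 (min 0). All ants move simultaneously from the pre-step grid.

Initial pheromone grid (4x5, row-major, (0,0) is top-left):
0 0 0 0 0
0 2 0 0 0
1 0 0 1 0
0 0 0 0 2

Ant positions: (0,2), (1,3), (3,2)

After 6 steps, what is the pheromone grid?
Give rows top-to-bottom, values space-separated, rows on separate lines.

After step 1: ants at (0,3),(2,3),(2,2)
  0 0 0 1 0
  0 1 0 0 0
  0 0 1 2 0
  0 0 0 0 1
After step 2: ants at (0,4),(2,2),(2,3)
  0 0 0 0 1
  0 0 0 0 0
  0 0 2 3 0
  0 0 0 0 0
After step 3: ants at (1,4),(2,3),(2,2)
  0 0 0 0 0
  0 0 0 0 1
  0 0 3 4 0
  0 0 0 0 0
After step 4: ants at (0,4),(2,2),(2,3)
  0 0 0 0 1
  0 0 0 0 0
  0 0 4 5 0
  0 0 0 0 0
After step 5: ants at (1,4),(2,3),(2,2)
  0 0 0 0 0
  0 0 0 0 1
  0 0 5 6 0
  0 0 0 0 0
After step 6: ants at (0,4),(2,2),(2,3)
  0 0 0 0 1
  0 0 0 0 0
  0 0 6 7 0
  0 0 0 0 0

0 0 0 0 1
0 0 0 0 0
0 0 6 7 0
0 0 0 0 0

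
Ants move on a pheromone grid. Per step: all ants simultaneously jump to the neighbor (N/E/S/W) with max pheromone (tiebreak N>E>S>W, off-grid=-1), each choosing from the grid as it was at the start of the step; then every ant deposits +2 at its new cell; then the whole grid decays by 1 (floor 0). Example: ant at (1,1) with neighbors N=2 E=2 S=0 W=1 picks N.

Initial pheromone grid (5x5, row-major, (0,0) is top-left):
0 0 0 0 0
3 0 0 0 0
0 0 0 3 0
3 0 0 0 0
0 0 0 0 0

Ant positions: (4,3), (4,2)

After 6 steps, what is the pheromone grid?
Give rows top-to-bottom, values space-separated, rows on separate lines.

After step 1: ants at (3,3),(3,2)
  0 0 0 0 0
  2 0 0 0 0
  0 0 0 2 0
  2 0 1 1 0
  0 0 0 0 0
After step 2: ants at (2,3),(3,3)
  0 0 0 0 0
  1 0 0 0 0
  0 0 0 3 0
  1 0 0 2 0
  0 0 0 0 0
After step 3: ants at (3,3),(2,3)
  0 0 0 0 0
  0 0 0 0 0
  0 0 0 4 0
  0 0 0 3 0
  0 0 0 0 0
After step 4: ants at (2,3),(3,3)
  0 0 0 0 0
  0 0 0 0 0
  0 0 0 5 0
  0 0 0 4 0
  0 0 0 0 0
After step 5: ants at (3,3),(2,3)
  0 0 0 0 0
  0 0 0 0 0
  0 0 0 6 0
  0 0 0 5 0
  0 0 0 0 0
After step 6: ants at (2,3),(3,3)
  0 0 0 0 0
  0 0 0 0 0
  0 0 0 7 0
  0 0 0 6 0
  0 0 0 0 0

0 0 0 0 0
0 0 0 0 0
0 0 0 7 0
0 0 0 6 0
0 0 0 0 0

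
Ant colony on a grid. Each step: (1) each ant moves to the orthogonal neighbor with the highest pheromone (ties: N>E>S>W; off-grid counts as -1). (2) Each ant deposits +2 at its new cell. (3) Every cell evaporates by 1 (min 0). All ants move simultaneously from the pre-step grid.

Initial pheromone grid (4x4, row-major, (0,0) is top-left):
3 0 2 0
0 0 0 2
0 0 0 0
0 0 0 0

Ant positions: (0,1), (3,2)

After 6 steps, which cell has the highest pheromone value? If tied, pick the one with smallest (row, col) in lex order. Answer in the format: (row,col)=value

Answer: (0,0)=3

Derivation:
Step 1: ant0:(0,1)->W->(0,0) | ant1:(3,2)->N->(2,2)
  grid max=4 at (0,0)
Step 2: ant0:(0,0)->E->(0,1) | ant1:(2,2)->N->(1,2)
  grid max=3 at (0,0)
Step 3: ant0:(0,1)->W->(0,0) | ant1:(1,2)->N->(0,2)
  grid max=4 at (0,0)
Step 4: ant0:(0,0)->E->(0,1) | ant1:(0,2)->E->(0,3)
  grid max=3 at (0,0)
Step 5: ant0:(0,1)->W->(0,0) | ant1:(0,3)->S->(1,3)
  grid max=4 at (0,0)
Step 6: ant0:(0,0)->E->(0,1) | ant1:(1,3)->N->(0,3)
  grid max=3 at (0,0)
Final grid:
  3 1 0 1
  0 0 0 0
  0 0 0 0
  0 0 0 0
Max pheromone 3 at (0,0)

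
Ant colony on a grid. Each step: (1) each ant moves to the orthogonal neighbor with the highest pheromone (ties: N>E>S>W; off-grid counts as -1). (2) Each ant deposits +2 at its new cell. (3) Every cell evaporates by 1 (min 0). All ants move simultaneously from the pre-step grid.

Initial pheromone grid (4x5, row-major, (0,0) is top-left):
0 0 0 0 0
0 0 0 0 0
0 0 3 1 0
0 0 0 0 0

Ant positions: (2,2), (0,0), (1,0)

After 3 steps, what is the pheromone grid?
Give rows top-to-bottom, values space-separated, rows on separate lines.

After step 1: ants at (2,3),(0,1),(0,0)
  1 1 0 0 0
  0 0 0 0 0
  0 0 2 2 0
  0 0 0 0 0
After step 2: ants at (2,2),(0,0),(0,1)
  2 2 0 0 0
  0 0 0 0 0
  0 0 3 1 0
  0 0 0 0 0
After step 3: ants at (2,3),(0,1),(0,0)
  3 3 0 0 0
  0 0 0 0 0
  0 0 2 2 0
  0 0 0 0 0

3 3 0 0 0
0 0 0 0 0
0 0 2 2 0
0 0 0 0 0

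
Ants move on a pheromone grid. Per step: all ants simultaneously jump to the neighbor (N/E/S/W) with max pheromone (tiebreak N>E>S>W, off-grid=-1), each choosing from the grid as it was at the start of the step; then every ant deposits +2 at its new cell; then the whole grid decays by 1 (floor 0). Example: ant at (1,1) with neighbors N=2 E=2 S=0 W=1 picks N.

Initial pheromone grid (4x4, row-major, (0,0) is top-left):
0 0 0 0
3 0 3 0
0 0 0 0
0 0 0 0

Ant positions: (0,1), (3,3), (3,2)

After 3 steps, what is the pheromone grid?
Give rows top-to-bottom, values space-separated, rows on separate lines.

After step 1: ants at (0,2),(2,3),(2,2)
  0 0 1 0
  2 0 2 0
  0 0 1 1
  0 0 0 0
After step 2: ants at (1,2),(2,2),(1,2)
  0 0 0 0
  1 0 5 0
  0 0 2 0
  0 0 0 0
After step 3: ants at (2,2),(1,2),(2,2)
  0 0 0 0
  0 0 6 0
  0 0 5 0
  0 0 0 0

0 0 0 0
0 0 6 0
0 0 5 0
0 0 0 0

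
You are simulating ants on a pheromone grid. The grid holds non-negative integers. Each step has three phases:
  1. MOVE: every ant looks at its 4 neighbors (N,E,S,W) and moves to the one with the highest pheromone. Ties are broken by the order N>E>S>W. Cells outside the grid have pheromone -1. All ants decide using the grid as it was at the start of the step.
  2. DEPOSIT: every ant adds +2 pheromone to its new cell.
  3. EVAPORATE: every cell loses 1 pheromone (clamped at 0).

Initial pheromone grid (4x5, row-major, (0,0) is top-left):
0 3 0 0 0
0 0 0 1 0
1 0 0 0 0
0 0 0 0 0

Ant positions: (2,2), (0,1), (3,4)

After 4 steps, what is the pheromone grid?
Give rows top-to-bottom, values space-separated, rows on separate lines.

After step 1: ants at (1,2),(0,2),(2,4)
  0 2 1 0 0
  0 0 1 0 0
  0 0 0 0 1
  0 0 0 0 0
After step 2: ants at (0,2),(0,1),(1,4)
  0 3 2 0 0
  0 0 0 0 1
  0 0 0 0 0
  0 0 0 0 0
After step 3: ants at (0,1),(0,2),(0,4)
  0 4 3 0 1
  0 0 0 0 0
  0 0 0 0 0
  0 0 0 0 0
After step 4: ants at (0,2),(0,1),(1,4)
  0 5 4 0 0
  0 0 0 0 1
  0 0 0 0 0
  0 0 0 0 0

0 5 4 0 0
0 0 0 0 1
0 0 0 0 0
0 0 0 0 0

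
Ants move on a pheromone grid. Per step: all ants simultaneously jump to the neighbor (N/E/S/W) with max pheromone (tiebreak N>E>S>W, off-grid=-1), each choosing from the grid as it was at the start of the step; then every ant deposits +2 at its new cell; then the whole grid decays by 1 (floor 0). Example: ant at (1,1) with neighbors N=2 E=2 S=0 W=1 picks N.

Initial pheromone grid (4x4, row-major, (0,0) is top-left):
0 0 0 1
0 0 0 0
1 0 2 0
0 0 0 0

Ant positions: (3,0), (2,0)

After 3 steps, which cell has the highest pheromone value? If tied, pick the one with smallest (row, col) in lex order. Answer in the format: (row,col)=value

Answer: (2,0)=4

Derivation:
Step 1: ant0:(3,0)->N->(2,0) | ant1:(2,0)->N->(1,0)
  grid max=2 at (2,0)
Step 2: ant0:(2,0)->N->(1,0) | ant1:(1,0)->S->(2,0)
  grid max=3 at (2,0)
Step 3: ant0:(1,0)->S->(2,0) | ant1:(2,0)->N->(1,0)
  grid max=4 at (2,0)
Final grid:
  0 0 0 0
  3 0 0 0
  4 0 0 0
  0 0 0 0
Max pheromone 4 at (2,0)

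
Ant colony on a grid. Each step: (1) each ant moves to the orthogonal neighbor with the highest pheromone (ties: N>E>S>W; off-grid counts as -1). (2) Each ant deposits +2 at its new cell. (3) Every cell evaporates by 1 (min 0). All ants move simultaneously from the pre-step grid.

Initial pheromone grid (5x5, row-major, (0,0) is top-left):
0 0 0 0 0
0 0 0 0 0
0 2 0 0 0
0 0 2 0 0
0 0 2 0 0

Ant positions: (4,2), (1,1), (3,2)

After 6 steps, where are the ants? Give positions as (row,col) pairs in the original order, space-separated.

Step 1: ant0:(4,2)->N->(3,2) | ant1:(1,1)->S->(2,1) | ant2:(3,2)->S->(4,2)
  grid max=3 at (2,1)
Step 2: ant0:(3,2)->S->(4,2) | ant1:(2,1)->N->(1,1) | ant2:(4,2)->N->(3,2)
  grid max=4 at (3,2)
Step 3: ant0:(4,2)->N->(3,2) | ant1:(1,1)->S->(2,1) | ant2:(3,2)->S->(4,2)
  grid max=5 at (3,2)
Step 4: ant0:(3,2)->S->(4,2) | ant1:(2,1)->N->(1,1) | ant2:(4,2)->N->(3,2)
  grid max=6 at (3,2)
Step 5: ant0:(4,2)->N->(3,2) | ant1:(1,1)->S->(2,1) | ant2:(3,2)->S->(4,2)
  grid max=7 at (3,2)
Step 6: ant0:(3,2)->S->(4,2) | ant1:(2,1)->N->(1,1) | ant2:(4,2)->N->(3,2)
  grid max=8 at (3,2)

(4,2) (1,1) (3,2)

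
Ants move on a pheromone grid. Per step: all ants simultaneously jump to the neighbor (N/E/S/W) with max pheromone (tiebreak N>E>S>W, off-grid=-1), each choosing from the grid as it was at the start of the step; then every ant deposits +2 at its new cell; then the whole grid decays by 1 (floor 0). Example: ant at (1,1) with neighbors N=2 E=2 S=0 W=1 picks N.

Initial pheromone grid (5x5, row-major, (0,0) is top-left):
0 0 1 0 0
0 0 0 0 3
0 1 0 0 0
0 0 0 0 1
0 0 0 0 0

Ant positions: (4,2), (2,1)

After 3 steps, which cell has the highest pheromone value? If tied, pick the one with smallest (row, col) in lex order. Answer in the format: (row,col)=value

Answer: (0,2)=1

Derivation:
Step 1: ant0:(4,2)->N->(3,2) | ant1:(2,1)->N->(1,1)
  grid max=2 at (1,4)
Step 2: ant0:(3,2)->N->(2,2) | ant1:(1,1)->N->(0,1)
  grid max=1 at (0,1)
Step 3: ant0:(2,2)->N->(1,2) | ant1:(0,1)->E->(0,2)
  grid max=1 at (0,2)
Final grid:
  0 0 1 0 0
  0 0 1 0 0
  0 0 0 0 0
  0 0 0 0 0
  0 0 0 0 0
Max pheromone 1 at (0,2)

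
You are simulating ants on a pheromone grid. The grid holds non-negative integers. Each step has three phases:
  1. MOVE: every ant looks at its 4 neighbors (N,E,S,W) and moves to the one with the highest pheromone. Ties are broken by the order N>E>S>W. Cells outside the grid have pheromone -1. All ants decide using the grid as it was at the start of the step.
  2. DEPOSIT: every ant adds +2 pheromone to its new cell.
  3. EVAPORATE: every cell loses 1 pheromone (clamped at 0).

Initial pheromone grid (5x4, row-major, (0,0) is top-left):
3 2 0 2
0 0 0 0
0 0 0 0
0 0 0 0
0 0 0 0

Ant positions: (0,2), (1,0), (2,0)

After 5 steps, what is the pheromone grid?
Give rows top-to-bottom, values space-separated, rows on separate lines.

After step 1: ants at (0,3),(0,0),(1,0)
  4 1 0 3
  1 0 0 0
  0 0 0 0
  0 0 0 0
  0 0 0 0
After step 2: ants at (1,3),(0,1),(0,0)
  5 2 0 2
  0 0 0 1
  0 0 0 0
  0 0 0 0
  0 0 0 0
After step 3: ants at (0,3),(0,0),(0,1)
  6 3 0 3
  0 0 0 0
  0 0 0 0
  0 0 0 0
  0 0 0 0
After step 4: ants at (1,3),(0,1),(0,0)
  7 4 0 2
  0 0 0 1
  0 0 0 0
  0 0 0 0
  0 0 0 0
After step 5: ants at (0,3),(0,0),(0,1)
  8 5 0 3
  0 0 0 0
  0 0 0 0
  0 0 0 0
  0 0 0 0

8 5 0 3
0 0 0 0
0 0 0 0
0 0 0 0
0 0 0 0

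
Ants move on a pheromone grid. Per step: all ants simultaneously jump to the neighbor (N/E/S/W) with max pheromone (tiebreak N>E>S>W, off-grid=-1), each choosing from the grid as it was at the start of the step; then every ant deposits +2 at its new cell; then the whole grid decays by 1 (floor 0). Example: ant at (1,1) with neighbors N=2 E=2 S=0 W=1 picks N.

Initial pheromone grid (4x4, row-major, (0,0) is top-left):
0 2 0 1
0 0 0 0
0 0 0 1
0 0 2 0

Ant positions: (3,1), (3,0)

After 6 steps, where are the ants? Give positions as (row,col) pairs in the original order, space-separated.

Step 1: ant0:(3,1)->E->(3,2) | ant1:(3,0)->N->(2,0)
  grid max=3 at (3,2)
Step 2: ant0:(3,2)->N->(2,2) | ant1:(2,0)->N->(1,0)
  grid max=2 at (3,2)
Step 3: ant0:(2,2)->S->(3,2) | ant1:(1,0)->N->(0,0)
  grid max=3 at (3,2)
Step 4: ant0:(3,2)->N->(2,2) | ant1:(0,0)->E->(0,1)
  grid max=2 at (3,2)
Step 5: ant0:(2,2)->S->(3,2) | ant1:(0,1)->E->(0,2)
  grid max=3 at (3,2)
Step 6: ant0:(3,2)->N->(2,2) | ant1:(0,2)->E->(0,3)
  grid max=2 at (3,2)

(2,2) (0,3)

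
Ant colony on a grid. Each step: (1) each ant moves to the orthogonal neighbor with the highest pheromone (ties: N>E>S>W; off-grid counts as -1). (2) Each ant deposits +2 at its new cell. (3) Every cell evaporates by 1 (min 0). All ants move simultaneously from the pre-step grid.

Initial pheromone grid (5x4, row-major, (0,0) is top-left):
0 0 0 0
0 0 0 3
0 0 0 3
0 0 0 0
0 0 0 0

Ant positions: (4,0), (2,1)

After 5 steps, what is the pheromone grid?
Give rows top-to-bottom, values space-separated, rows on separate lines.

After step 1: ants at (3,0),(1,1)
  0 0 0 0
  0 1 0 2
  0 0 0 2
  1 0 0 0
  0 0 0 0
After step 2: ants at (2,0),(0,1)
  0 1 0 0
  0 0 0 1
  1 0 0 1
  0 0 0 0
  0 0 0 0
After step 3: ants at (1,0),(0,2)
  0 0 1 0
  1 0 0 0
  0 0 0 0
  0 0 0 0
  0 0 0 0
After step 4: ants at (0,0),(0,3)
  1 0 0 1
  0 0 0 0
  0 0 0 0
  0 0 0 0
  0 0 0 0
After step 5: ants at (0,1),(1,3)
  0 1 0 0
  0 0 0 1
  0 0 0 0
  0 0 0 0
  0 0 0 0

0 1 0 0
0 0 0 1
0 0 0 0
0 0 0 0
0 0 0 0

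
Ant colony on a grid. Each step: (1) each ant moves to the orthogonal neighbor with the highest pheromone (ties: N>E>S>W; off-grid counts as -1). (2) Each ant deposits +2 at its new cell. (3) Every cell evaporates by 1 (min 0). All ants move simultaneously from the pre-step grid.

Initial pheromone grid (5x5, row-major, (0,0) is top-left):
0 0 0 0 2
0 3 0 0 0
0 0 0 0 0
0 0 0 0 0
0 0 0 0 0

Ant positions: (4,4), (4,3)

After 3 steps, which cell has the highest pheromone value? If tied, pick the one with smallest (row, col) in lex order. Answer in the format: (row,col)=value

Step 1: ant0:(4,4)->N->(3,4) | ant1:(4,3)->N->(3,3)
  grid max=2 at (1,1)
Step 2: ant0:(3,4)->W->(3,3) | ant1:(3,3)->E->(3,4)
  grid max=2 at (3,3)
Step 3: ant0:(3,3)->E->(3,4) | ant1:(3,4)->W->(3,3)
  grid max=3 at (3,3)
Final grid:
  0 0 0 0 0
  0 0 0 0 0
  0 0 0 0 0
  0 0 0 3 3
  0 0 0 0 0
Max pheromone 3 at (3,3)

Answer: (3,3)=3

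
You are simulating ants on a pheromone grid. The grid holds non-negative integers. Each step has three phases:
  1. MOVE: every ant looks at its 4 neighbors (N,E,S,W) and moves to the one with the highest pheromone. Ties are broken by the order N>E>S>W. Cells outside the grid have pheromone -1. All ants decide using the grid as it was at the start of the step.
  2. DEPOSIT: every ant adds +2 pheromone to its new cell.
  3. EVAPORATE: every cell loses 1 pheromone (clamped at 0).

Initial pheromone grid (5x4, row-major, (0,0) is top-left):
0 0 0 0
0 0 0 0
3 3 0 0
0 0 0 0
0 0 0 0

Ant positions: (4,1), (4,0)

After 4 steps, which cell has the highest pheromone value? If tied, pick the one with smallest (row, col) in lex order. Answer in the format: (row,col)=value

Answer: (2,0)=5

Derivation:
Step 1: ant0:(4,1)->N->(3,1) | ant1:(4,0)->N->(3,0)
  grid max=2 at (2,0)
Step 2: ant0:(3,1)->N->(2,1) | ant1:(3,0)->N->(2,0)
  grid max=3 at (2,0)
Step 3: ant0:(2,1)->W->(2,0) | ant1:(2,0)->E->(2,1)
  grid max=4 at (2,0)
Step 4: ant0:(2,0)->E->(2,1) | ant1:(2,1)->W->(2,0)
  grid max=5 at (2,0)
Final grid:
  0 0 0 0
  0 0 0 0
  5 5 0 0
  0 0 0 0
  0 0 0 0
Max pheromone 5 at (2,0)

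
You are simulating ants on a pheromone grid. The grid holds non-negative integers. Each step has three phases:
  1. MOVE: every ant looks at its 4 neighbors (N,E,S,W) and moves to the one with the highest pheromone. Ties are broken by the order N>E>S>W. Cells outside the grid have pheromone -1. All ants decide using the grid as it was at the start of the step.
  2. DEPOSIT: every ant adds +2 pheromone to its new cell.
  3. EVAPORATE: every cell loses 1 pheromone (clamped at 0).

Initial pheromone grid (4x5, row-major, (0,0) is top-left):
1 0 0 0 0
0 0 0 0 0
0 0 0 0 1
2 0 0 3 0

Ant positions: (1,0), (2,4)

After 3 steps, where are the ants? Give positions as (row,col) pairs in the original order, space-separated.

Step 1: ant0:(1,0)->N->(0,0) | ant1:(2,4)->N->(1,4)
  grid max=2 at (0,0)
Step 2: ant0:(0,0)->E->(0,1) | ant1:(1,4)->N->(0,4)
  grid max=1 at (0,0)
Step 3: ant0:(0,1)->W->(0,0) | ant1:(0,4)->S->(1,4)
  grid max=2 at (0,0)

(0,0) (1,4)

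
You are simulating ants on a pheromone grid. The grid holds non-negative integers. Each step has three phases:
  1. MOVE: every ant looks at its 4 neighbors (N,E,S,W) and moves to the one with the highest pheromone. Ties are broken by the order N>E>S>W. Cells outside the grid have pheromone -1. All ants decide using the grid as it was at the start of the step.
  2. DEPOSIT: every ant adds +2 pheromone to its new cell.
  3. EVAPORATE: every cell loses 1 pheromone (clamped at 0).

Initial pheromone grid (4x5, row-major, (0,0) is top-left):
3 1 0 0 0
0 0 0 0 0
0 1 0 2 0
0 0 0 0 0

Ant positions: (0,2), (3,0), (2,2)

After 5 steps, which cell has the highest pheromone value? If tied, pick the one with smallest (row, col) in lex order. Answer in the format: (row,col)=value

Answer: (0,0)=6

Derivation:
Step 1: ant0:(0,2)->W->(0,1) | ant1:(3,0)->N->(2,0) | ant2:(2,2)->E->(2,3)
  grid max=3 at (2,3)
Step 2: ant0:(0,1)->W->(0,0) | ant1:(2,0)->N->(1,0) | ant2:(2,3)->N->(1,3)
  grid max=3 at (0,0)
Step 3: ant0:(0,0)->E->(0,1) | ant1:(1,0)->N->(0,0) | ant2:(1,3)->S->(2,3)
  grid max=4 at (0,0)
Step 4: ant0:(0,1)->W->(0,0) | ant1:(0,0)->E->(0,1) | ant2:(2,3)->N->(1,3)
  grid max=5 at (0,0)
Step 5: ant0:(0,0)->E->(0,1) | ant1:(0,1)->W->(0,0) | ant2:(1,3)->S->(2,3)
  grid max=6 at (0,0)
Final grid:
  6 4 0 0 0
  0 0 0 0 0
  0 0 0 3 0
  0 0 0 0 0
Max pheromone 6 at (0,0)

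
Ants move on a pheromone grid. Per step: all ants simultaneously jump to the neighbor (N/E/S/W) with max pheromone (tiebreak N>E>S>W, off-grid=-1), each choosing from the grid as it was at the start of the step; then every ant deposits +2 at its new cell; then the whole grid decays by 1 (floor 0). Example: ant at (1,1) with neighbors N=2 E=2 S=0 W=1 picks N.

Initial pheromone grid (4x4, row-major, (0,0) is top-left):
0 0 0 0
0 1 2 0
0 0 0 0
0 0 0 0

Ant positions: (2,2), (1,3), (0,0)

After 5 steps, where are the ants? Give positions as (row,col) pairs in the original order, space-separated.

Step 1: ant0:(2,2)->N->(1,2) | ant1:(1,3)->W->(1,2) | ant2:(0,0)->E->(0,1)
  grid max=5 at (1,2)
Step 2: ant0:(1,2)->N->(0,2) | ant1:(1,2)->N->(0,2) | ant2:(0,1)->E->(0,2)
  grid max=5 at (0,2)
Step 3: ant0:(0,2)->S->(1,2) | ant1:(0,2)->S->(1,2) | ant2:(0,2)->S->(1,2)
  grid max=9 at (1,2)
Step 4: ant0:(1,2)->N->(0,2) | ant1:(1,2)->N->(0,2) | ant2:(1,2)->N->(0,2)
  grid max=9 at (0,2)
Step 5: ant0:(0,2)->S->(1,2) | ant1:(0,2)->S->(1,2) | ant2:(0,2)->S->(1,2)
  grid max=13 at (1,2)

(1,2) (1,2) (1,2)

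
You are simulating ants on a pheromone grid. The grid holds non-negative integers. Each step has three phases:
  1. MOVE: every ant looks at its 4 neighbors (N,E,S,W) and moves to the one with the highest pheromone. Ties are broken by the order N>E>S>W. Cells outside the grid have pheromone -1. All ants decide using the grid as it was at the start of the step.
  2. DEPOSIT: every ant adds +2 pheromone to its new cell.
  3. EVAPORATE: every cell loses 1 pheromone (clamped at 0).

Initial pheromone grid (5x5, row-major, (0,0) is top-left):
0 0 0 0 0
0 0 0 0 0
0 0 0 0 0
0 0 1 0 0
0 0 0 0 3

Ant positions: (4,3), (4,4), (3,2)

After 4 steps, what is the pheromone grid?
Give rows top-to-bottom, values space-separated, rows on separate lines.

After step 1: ants at (4,4),(3,4),(2,2)
  0 0 0 0 0
  0 0 0 0 0
  0 0 1 0 0
  0 0 0 0 1
  0 0 0 0 4
After step 2: ants at (3,4),(4,4),(1,2)
  0 0 0 0 0
  0 0 1 0 0
  0 0 0 0 0
  0 0 0 0 2
  0 0 0 0 5
After step 3: ants at (4,4),(3,4),(0,2)
  0 0 1 0 0
  0 0 0 0 0
  0 0 0 0 0
  0 0 0 0 3
  0 0 0 0 6
After step 4: ants at (3,4),(4,4),(0,3)
  0 0 0 1 0
  0 0 0 0 0
  0 0 0 0 0
  0 0 0 0 4
  0 0 0 0 7

0 0 0 1 0
0 0 0 0 0
0 0 0 0 0
0 0 0 0 4
0 0 0 0 7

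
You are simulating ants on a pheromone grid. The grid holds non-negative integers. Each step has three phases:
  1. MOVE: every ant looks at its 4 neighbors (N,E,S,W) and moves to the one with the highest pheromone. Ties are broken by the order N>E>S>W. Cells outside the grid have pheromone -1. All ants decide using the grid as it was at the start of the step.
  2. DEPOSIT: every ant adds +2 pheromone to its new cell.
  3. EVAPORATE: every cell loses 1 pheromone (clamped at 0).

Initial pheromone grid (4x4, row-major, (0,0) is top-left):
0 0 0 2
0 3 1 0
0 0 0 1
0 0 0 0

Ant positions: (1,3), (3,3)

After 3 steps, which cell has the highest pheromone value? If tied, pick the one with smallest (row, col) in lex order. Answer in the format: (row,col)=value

Step 1: ant0:(1,3)->N->(0,3) | ant1:(3,3)->N->(2,3)
  grid max=3 at (0,3)
Step 2: ant0:(0,3)->S->(1,3) | ant1:(2,3)->N->(1,3)
  grid max=3 at (1,3)
Step 3: ant0:(1,3)->N->(0,3) | ant1:(1,3)->N->(0,3)
  grid max=5 at (0,3)
Final grid:
  0 0 0 5
  0 0 0 2
  0 0 0 0
  0 0 0 0
Max pheromone 5 at (0,3)

Answer: (0,3)=5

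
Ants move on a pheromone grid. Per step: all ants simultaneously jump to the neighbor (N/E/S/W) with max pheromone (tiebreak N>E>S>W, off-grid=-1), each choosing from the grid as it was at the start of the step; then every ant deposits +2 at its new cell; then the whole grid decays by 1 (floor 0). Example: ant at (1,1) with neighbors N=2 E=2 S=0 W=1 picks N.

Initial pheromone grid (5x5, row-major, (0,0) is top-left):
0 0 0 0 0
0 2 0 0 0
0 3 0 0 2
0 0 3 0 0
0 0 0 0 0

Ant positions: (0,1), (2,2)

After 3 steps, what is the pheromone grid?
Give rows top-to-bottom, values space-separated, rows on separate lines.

After step 1: ants at (1,1),(3,2)
  0 0 0 0 0
  0 3 0 0 0
  0 2 0 0 1
  0 0 4 0 0
  0 0 0 0 0
After step 2: ants at (2,1),(2,2)
  0 0 0 0 0
  0 2 0 0 0
  0 3 1 0 0
  0 0 3 0 0
  0 0 0 0 0
After step 3: ants at (1,1),(3,2)
  0 0 0 0 0
  0 3 0 0 0
  0 2 0 0 0
  0 0 4 0 0
  0 0 0 0 0

0 0 0 0 0
0 3 0 0 0
0 2 0 0 0
0 0 4 0 0
0 0 0 0 0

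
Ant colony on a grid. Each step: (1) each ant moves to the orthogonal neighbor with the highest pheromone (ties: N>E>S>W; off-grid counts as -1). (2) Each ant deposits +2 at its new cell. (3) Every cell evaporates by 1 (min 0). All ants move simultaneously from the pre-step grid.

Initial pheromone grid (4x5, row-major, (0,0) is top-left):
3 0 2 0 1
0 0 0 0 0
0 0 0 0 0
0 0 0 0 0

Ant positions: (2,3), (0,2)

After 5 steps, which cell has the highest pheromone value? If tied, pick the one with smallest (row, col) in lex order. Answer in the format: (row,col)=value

Answer: (0,3)=5

Derivation:
Step 1: ant0:(2,3)->N->(1,3) | ant1:(0,2)->E->(0,3)
  grid max=2 at (0,0)
Step 2: ant0:(1,3)->N->(0,3) | ant1:(0,3)->S->(1,3)
  grid max=2 at (0,3)
Step 3: ant0:(0,3)->S->(1,3) | ant1:(1,3)->N->(0,3)
  grid max=3 at (0,3)
Step 4: ant0:(1,3)->N->(0,3) | ant1:(0,3)->S->(1,3)
  grid max=4 at (0,3)
Step 5: ant0:(0,3)->S->(1,3) | ant1:(1,3)->N->(0,3)
  grid max=5 at (0,3)
Final grid:
  0 0 0 5 0
  0 0 0 5 0
  0 0 0 0 0
  0 0 0 0 0
Max pheromone 5 at (0,3)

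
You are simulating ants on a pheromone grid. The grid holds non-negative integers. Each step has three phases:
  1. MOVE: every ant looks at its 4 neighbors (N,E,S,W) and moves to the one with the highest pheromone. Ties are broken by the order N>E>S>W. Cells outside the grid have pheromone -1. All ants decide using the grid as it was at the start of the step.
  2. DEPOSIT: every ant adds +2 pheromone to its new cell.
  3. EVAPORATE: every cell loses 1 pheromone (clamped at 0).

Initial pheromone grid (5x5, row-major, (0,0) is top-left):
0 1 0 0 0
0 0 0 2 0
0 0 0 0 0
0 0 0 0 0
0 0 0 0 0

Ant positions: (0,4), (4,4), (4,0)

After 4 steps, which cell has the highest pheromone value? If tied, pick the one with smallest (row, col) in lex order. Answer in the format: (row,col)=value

Step 1: ant0:(0,4)->S->(1,4) | ant1:(4,4)->N->(3,4) | ant2:(4,0)->N->(3,0)
  grid max=1 at (1,3)
Step 2: ant0:(1,4)->W->(1,3) | ant1:(3,4)->N->(2,4) | ant2:(3,0)->N->(2,0)
  grid max=2 at (1,3)
Step 3: ant0:(1,3)->N->(0,3) | ant1:(2,4)->N->(1,4) | ant2:(2,0)->N->(1,0)
  grid max=1 at (0,3)
Step 4: ant0:(0,3)->S->(1,3) | ant1:(1,4)->W->(1,3) | ant2:(1,0)->N->(0,0)
  grid max=4 at (1,3)
Final grid:
  1 0 0 0 0
  0 0 0 4 0
  0 0 0 0 0
  0 0 0 0 0
  0 0 0 0 0
Max pheromone 4 at (1,3)

Answer: (1,3)=4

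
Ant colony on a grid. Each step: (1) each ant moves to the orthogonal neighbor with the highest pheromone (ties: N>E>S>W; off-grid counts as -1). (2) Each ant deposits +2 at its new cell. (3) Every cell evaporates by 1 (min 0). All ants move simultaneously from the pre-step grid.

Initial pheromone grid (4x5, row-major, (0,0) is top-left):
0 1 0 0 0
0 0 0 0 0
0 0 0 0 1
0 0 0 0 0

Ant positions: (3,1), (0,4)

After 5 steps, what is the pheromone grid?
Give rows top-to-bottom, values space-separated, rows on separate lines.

After step 1: ants at (2,1),(1,4)
  0 0 0 0 0
  0 0 0 0 1
  0 1 0 0 0
  0 0 0 0 0
After step 2: ants at (1,1),(0,4)
  0 0 0 0 1
  0 1 0 0 0
  0 0 0 0 0
  0 0 0 0 0
After step 3: ants at (0,1),(1,4)
  0 1 0 0 0
  0 0 0 0 1
  0 0 0 0 0
  0 0 0 0 0
After step 4: ants at (0,2),(0,4)
  0 0 1 0 1
  0 0 0 0 0
  0 0 0 0 0
  0 0 0 0 0
After step 5: ants at (0,3),(1,4)
  0 0 0 1 0
  0 0 0 0 1
  0 0 0 0 0
  0 0 0 0 0

0 0 0 1 0
0 0 0 0 1
0 0 0 0 0
0 0 0 0 0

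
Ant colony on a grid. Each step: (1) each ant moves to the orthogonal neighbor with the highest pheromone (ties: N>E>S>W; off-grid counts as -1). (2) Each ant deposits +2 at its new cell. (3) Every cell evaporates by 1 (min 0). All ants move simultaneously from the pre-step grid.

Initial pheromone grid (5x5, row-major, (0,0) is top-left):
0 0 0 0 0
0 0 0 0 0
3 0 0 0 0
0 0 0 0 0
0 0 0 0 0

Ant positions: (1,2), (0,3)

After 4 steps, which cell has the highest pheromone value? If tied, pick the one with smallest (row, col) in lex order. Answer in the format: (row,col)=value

Step 1: ant0:(1,2)->N->(0,2) | ant1:(0,3)->E->(0,4)
  grid max=2 at (2,0)
Step 2: ant0:(0,2)->E->(0,3) | ant1:(0,4)->S->(1,4)
  grid max=1 at (0,3)
Step 3: ant0:(0,3)->E->(0,4) | ant1:(1,4)->N->(0,4)
  grid max=3 at (0,4)
Step 4: ant0:(0,4)->S->(1,4) | ant1:(0,4)->S->(1,4)
  grid max=3 at (1,4)
Final grid:
  0 0 0 0 2
  0 0 0 0 3
  0 0 0 0 0
  0 0 0 0 0
  0 0 0 0 0
Max pheromone 3 at (1,4)

Answer: (1,4)=3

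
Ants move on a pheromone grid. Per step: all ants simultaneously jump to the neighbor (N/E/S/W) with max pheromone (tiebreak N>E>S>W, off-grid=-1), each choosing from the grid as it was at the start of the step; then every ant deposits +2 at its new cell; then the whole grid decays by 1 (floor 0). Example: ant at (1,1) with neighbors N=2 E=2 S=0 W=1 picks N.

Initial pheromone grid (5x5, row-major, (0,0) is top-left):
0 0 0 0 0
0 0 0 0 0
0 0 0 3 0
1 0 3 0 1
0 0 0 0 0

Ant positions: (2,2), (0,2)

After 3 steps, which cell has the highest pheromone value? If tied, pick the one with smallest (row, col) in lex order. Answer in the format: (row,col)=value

Step 1: ant0:(2,2)->E->(2,3) | ant1:(0,2)->E->(0,3)
  grid max=4 at (2,3)
Step 2: ant0:(2,3)->N->(1,3) | ant1:(0,3)->E->(0,4)
  grid max=3 at (2,3)
Step 3: ant0:(1,3)->S->(2,3) | ant1:(0,4)->S->(1,4)
  grid max=4 at (2,3)
Final grid:
  0 0 0 0 0
  0 0 0 0 1
  0 0 0 4 0
  0 0 0 0 0
  0 0 0 0 0
Max pheromone 4 at (2,3)

Answer: (2,3)=4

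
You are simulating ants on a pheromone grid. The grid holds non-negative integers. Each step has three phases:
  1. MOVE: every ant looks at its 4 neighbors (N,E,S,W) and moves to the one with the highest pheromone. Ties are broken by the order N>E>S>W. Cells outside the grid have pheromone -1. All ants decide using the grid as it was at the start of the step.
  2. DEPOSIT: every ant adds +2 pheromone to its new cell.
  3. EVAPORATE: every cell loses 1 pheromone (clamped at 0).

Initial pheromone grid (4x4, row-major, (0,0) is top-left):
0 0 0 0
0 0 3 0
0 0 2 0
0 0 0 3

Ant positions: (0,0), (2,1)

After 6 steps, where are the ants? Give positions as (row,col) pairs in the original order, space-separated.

Step 1: ant0:(0,0)->E->(0,1) | ant1:(2,1)->E->(2,2)
  grid max=3 at (2,2)
Step 2: ant0:(0,1)->E->(0,2) | ant1:(2,2)->N->(1,2)
  grid max=3 at (1,2)
Step 3: ant0:(0,2)->S->(1,2) | ant1:(1,2)->S->(2,2)
  grid max=4 at (1,2)
Step 4: ant0:(1,2)->S->(2,2) | ant1:(2,2)->N->(1,2)
  grid max=5 at (1,2)
Step 5: ant0:(2,2)->N->(1,2) | ant1:(1,2)->S->(2,2)
  grid max=6 at (1,2)
Step 6: ant0:(1,2)->S->(2,2) | ant1:(2,2)->N->(1,2)
  grid max=7 at (1,2)

(2,2) (1,2)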